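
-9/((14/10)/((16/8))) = -90/7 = -12.86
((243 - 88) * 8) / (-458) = -620 / 229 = -2.71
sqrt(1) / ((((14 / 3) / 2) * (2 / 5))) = 15 / 14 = 1.07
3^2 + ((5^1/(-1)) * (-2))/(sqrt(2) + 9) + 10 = 1591/79 - 10 * sqrt(2)/79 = 19.96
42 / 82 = 21 / 41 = 0.51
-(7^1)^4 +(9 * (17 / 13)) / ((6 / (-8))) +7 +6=-31248 / 13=-2403.69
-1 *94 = -94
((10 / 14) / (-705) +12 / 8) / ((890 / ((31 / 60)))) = 91729 / 105411600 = 0.00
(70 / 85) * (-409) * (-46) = 15493.88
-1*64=-64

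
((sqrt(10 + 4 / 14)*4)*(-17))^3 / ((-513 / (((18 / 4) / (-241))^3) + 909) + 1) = -1833767424*sqrt(14) / 52127370169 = -0.13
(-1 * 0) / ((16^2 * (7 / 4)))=0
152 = 152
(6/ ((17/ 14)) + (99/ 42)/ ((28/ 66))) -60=-164943/ 3332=-49.50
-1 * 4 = -4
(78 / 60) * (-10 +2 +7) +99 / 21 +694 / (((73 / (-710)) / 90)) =-3104244553 / 5110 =-607484.26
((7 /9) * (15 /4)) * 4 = 35 /3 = 11.67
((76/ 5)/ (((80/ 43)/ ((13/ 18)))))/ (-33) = -10621/ 59400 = -0.18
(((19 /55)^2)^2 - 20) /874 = -182882179 /7997646250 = -0.02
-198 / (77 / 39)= -702 / 7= -100.29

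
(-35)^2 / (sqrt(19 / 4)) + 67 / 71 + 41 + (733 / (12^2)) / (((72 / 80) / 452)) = 2450 * sqrt(19) / 19 + 29886731 / 11502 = 3160.46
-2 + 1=-1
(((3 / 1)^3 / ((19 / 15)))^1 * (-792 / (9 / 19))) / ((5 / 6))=-42768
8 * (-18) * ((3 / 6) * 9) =-648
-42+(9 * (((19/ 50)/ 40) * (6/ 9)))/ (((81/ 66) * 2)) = -377791/ 9000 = -41.98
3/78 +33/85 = 943/2210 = 0.43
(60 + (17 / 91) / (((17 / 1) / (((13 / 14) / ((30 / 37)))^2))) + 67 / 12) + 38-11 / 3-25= 92524897 / 1234800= 74.93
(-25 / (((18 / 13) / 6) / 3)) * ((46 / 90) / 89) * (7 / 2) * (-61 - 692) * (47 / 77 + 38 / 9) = 1256695505 / 52866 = 23771.34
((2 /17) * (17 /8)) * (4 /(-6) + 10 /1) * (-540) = -1260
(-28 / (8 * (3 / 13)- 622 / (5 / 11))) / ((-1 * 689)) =-70 / 2353889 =-0.00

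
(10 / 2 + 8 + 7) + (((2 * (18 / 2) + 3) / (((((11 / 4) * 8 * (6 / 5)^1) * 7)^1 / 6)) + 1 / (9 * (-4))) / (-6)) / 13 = 617501 / 30888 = 19.99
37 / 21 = 1.76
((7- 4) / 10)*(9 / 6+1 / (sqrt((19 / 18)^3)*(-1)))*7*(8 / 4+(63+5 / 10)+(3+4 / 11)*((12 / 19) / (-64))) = 13792023 / 66880- 124128207*sqrt(38) / 6035920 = 79.45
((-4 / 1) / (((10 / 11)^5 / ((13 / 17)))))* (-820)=85840183 / 21250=4039.54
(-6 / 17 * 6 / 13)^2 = 0.03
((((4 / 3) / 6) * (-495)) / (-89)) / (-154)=-5 / 623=-0.01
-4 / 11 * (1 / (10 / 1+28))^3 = -1 / 150898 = -0.00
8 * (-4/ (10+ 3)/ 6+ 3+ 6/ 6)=1232/ 39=31.59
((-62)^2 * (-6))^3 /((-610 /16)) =98150807089152 /305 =321805924882.47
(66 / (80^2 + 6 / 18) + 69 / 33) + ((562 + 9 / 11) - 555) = 2095087 / 211211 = 9.92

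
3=3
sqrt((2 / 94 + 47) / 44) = sqrt(1142570) / 1034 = 1.03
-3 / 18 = -1 / 6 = -0.17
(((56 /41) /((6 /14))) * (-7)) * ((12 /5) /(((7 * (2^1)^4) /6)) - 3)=64.06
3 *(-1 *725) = -2175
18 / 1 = 18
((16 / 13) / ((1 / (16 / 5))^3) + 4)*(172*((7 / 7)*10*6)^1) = 457484.01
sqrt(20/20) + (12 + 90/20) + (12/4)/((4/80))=155/2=77.50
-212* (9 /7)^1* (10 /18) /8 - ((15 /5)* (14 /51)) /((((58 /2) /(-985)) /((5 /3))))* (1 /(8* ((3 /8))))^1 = -210505 /62118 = -3.39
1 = 1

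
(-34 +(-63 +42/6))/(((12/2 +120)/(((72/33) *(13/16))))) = -195/154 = -1.27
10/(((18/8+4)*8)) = 1/5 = 0.20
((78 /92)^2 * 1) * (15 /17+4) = 126243 /35972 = 3.51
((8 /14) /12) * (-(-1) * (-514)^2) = 264196 /21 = 12580.76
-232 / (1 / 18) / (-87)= 48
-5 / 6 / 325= -1 / 390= -0.00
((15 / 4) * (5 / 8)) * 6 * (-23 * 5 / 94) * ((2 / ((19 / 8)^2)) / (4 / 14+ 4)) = -24150 / 16967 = -1.42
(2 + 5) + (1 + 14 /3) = 38 /3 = 12.67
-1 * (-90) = 90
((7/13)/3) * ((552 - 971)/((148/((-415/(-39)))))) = -1217195/225108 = -5.41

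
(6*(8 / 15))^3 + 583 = 76971 / 125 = 615.77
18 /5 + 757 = 3803 /5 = 760.60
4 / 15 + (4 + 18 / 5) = 118 / 15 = 7.87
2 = 2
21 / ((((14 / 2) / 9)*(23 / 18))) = 486 / 23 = 21.13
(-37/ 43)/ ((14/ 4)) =-74/ 301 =-0.25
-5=-5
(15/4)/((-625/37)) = -111/500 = -0.22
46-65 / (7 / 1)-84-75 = -856 / 7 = -122.29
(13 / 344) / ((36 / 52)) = 169 / 3096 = 0.05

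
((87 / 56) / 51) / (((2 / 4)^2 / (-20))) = -290 / 119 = -2.44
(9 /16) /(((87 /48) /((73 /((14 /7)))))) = 11.33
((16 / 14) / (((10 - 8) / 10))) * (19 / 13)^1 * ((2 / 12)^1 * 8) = 3040 / 273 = 11.14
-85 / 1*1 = -85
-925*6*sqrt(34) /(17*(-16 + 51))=-1110*sqrt(34) /119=-54.39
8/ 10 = 4/ 5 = 0.80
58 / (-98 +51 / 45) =-870 / 1453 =-0.60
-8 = -8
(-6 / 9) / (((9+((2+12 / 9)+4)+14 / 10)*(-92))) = 0.00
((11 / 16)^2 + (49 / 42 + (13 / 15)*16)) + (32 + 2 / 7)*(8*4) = 28187681 / 26880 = 1048.65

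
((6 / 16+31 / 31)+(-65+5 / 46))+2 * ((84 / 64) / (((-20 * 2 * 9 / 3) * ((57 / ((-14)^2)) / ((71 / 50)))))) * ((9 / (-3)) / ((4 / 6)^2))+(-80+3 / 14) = -6978486503 / 48944000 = -142.58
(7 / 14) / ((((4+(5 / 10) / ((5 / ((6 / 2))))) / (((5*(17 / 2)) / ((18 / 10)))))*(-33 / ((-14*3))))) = 14875 / 4257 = 3.49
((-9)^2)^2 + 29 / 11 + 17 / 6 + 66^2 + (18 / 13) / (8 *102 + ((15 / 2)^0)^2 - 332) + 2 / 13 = 349633271 / 32010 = 10922.63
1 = 1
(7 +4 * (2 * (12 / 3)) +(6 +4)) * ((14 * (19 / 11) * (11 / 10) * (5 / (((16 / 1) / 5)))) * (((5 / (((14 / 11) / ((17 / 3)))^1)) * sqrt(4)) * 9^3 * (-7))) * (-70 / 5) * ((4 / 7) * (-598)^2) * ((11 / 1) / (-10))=-1456131735893835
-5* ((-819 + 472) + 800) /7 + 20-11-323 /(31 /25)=-124787 /217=-575.06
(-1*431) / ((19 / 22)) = -9482 / 19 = -499.05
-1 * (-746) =746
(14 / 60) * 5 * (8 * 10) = 280 / 3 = 93.33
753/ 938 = 0.80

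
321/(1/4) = 1284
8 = 8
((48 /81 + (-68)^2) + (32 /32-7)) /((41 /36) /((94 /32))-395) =-5860994 /500763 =-11.70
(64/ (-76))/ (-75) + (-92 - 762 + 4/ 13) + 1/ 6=-10540903/ 12350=-853.51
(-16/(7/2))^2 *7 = 1024/7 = 146.29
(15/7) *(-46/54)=-115/63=-1.83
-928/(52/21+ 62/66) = -271.70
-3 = -3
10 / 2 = 5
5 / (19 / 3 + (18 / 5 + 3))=75 / 194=0.39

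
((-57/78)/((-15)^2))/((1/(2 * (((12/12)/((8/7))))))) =-0.01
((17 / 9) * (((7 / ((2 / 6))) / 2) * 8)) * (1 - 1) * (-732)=0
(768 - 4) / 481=764 / 481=1.59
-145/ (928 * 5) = -1/ 32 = -0.03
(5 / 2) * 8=20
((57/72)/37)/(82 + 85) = 0.00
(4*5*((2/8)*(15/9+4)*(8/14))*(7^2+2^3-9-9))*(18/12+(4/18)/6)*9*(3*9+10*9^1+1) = 21644740/21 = 1030701.90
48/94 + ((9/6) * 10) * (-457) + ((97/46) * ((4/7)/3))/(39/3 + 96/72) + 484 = -2072827081/325381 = -6370.46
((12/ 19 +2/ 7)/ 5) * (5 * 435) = 53070/ 133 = 399.02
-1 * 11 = -11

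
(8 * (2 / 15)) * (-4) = -64 / 15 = -4.27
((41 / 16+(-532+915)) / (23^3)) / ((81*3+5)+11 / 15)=92535 / 726321232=0.00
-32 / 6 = -16 / 3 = -5.33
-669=-669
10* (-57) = -570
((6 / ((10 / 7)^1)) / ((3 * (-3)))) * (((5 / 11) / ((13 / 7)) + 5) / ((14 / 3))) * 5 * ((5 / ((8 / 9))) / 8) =-16875 / 9152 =-1.84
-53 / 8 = -6.62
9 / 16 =0.56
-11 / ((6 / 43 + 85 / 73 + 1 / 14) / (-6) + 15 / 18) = -2900436 / 159289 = -18.21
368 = 368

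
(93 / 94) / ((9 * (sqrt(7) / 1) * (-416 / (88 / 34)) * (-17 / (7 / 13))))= 341 * sqrt(7) / 110185296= 0.00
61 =61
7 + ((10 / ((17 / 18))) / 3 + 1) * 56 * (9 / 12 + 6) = 29225 / 17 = 1719.12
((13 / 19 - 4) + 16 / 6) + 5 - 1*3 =77 / 57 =1.35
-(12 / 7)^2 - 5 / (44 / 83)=-26671 / 2156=-12.37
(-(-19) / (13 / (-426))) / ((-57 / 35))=4970 / 13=382.31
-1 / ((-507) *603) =1 / 305721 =0.00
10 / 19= 0.53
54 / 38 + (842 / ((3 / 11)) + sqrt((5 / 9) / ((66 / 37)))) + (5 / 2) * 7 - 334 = sqrt(12210) / 198 + 316037 / 114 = 2772.81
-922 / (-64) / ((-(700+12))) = -461 / 22784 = -0.02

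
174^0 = 1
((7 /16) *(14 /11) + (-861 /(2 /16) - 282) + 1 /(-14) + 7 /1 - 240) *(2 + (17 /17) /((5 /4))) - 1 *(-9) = -4557969 /220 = -20718.04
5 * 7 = 35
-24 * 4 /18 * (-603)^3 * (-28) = -32742263232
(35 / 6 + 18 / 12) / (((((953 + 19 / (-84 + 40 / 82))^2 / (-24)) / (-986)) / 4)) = 0.76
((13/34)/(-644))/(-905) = 13/19815880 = 0.00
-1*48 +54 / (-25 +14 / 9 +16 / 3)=-8310 / 163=-50.98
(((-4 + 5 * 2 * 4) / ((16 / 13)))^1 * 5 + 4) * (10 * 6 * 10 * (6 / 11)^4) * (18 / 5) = 420603840 / 14641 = 28727.81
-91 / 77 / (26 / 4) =-2 / 11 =-0.18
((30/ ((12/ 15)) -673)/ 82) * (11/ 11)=-31/ 4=-7.75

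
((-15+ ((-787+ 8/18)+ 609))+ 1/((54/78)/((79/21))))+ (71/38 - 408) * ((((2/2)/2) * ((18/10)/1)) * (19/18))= -4331477/7560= -572.95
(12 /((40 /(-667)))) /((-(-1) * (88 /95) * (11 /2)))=-39.28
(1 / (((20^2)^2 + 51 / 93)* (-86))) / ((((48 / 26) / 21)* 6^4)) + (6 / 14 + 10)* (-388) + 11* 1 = -124924878206257699 / 30958124666112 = -4035.29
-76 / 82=-38 / 41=-0.93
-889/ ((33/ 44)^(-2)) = -500.06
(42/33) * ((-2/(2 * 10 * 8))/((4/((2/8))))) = -7/7040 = -0.00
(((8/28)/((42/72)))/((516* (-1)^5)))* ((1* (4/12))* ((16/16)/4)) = -1/12642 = -0.00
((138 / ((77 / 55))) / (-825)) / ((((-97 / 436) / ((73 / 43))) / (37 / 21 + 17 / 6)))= 141284492 / 33722535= 4.19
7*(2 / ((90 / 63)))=9.80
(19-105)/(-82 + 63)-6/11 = 832/209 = 3.98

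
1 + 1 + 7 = 9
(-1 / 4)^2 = 1 / 16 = 0.06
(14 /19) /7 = 2 /19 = 0.11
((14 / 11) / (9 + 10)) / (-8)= -0.01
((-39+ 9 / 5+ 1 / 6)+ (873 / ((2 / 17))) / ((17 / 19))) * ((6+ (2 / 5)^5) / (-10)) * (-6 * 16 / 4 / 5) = 9304377416 / 390625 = 23819.21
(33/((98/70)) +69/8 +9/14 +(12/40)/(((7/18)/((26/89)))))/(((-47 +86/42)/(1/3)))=-823971/3360640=-0.25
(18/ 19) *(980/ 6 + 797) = 17286/ 19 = 909.79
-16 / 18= -8 / 9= -0.89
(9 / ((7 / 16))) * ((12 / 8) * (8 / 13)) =1728 / 91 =18.99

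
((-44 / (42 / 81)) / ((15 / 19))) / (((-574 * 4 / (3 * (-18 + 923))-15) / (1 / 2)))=92853 / 27377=3.39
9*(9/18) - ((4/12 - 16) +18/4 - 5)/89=1250/267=4.68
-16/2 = -8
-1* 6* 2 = -12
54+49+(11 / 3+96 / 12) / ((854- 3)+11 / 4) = 103.01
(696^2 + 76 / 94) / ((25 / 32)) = 145712576 / 235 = 620053.51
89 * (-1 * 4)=-356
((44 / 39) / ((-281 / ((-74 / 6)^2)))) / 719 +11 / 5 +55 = 20281585874 / 354578445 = 57.20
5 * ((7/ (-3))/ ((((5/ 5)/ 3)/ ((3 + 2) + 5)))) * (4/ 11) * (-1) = 1400/ 11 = 127.27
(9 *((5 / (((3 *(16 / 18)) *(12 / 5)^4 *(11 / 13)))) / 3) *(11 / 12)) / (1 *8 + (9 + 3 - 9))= 40625 / 2433024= 0.02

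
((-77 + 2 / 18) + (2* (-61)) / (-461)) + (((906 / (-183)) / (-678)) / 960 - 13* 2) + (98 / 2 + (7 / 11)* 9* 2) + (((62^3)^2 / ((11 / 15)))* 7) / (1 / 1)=54580954678451040644441 / 100668680640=542184066896.01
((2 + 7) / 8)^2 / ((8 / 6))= 0.95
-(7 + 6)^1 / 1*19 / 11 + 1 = -236 / 11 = -21.45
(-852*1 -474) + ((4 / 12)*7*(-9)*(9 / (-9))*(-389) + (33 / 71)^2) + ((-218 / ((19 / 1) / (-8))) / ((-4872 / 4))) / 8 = -553825706095 / 58329411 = -9494.79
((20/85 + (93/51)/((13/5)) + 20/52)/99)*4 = 1168/21879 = 0.05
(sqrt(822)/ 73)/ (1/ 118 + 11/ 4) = 236 * sqrt(822)/ 47523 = 0.14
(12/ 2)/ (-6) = -1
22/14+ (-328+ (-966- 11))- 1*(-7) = -9075/7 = -1296.43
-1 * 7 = -7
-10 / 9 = -1.11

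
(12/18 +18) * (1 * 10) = 186.67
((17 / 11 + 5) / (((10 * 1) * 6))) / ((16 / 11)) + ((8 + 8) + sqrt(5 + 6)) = sqrt(11) + 643 / 40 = 19.39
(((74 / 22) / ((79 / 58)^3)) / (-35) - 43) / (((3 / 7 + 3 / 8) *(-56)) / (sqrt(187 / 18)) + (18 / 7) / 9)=138881156413 / 2200558781945 + 1544031680121 *sqrt(374) / 9682458640558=3.15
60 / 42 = 10 / 7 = 1.43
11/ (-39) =-11/ 39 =-0.28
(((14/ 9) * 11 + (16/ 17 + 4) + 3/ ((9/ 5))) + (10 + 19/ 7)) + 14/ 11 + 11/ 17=451837/ 11781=38.35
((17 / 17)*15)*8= 120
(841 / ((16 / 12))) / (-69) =-841 / 92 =-9.14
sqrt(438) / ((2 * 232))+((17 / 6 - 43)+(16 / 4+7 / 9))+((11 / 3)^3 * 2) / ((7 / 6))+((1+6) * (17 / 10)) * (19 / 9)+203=sqrt(438) / 464+87331 / 315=277.29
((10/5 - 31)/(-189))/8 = 29/1512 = 0.02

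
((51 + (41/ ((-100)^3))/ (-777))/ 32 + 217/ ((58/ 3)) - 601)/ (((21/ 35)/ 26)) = -25487.89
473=473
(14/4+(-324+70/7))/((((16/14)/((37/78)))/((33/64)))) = -1769229/26624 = -66.45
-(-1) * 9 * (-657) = -5913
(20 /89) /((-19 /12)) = -240 /1691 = -0.14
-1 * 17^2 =-289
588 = 588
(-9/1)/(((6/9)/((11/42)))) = -99/28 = -3.54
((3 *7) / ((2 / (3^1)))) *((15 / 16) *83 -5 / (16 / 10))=75285 / 32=2352.66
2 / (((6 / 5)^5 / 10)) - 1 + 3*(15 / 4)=35551 / 1944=18.29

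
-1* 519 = -519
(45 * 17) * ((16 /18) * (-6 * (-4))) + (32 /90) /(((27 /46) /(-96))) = 6586048 /405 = 16261.85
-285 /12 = -95 /4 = -23.75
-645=-645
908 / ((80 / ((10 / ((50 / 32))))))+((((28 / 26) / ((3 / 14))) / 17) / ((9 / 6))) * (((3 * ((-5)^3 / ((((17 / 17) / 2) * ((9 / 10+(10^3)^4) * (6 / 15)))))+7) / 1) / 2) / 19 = 686627560000526089804 / 9447750000008502975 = 72.68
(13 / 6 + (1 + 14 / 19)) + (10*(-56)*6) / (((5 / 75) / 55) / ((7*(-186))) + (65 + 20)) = -370812692695 / 10408513386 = -35.63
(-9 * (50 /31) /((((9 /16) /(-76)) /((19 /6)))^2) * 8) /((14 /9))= -26689740800 /1953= -13666021.92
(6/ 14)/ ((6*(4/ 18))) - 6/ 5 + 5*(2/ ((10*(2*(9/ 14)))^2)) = -9277/ 11340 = -0.82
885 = 885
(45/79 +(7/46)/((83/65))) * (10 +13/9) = 21398765/2714598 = 7.88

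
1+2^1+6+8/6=31/3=10.33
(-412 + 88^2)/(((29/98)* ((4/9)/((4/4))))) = 1616706/29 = 55748.48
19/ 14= 1.36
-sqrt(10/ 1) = -sqrt(10) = -3.16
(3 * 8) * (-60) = -1440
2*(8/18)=8/9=0.89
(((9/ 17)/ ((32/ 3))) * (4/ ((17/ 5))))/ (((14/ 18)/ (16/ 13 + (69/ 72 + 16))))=2298375/ 1683136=1.37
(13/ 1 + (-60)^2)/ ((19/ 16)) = 57808/ 19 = 3042.53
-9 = -9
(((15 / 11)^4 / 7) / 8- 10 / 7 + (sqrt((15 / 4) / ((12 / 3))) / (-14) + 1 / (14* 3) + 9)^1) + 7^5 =41358810007 / 2459688- sqrt(15) / 56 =16814.59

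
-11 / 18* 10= -55 / 9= -6.11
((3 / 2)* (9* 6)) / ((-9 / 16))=-144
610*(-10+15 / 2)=-1525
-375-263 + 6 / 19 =-12116 / 19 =-637.68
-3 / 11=-0.27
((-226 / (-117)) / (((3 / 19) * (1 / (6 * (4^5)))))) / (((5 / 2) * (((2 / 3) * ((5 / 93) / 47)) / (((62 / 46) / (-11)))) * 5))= -397203656704 / 411125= -966138.42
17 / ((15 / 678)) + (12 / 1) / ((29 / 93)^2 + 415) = 3448493783 / 4487720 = 768.43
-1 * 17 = -17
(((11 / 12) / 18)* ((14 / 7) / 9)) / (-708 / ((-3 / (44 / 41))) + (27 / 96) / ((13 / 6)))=23452 / 525117897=0.00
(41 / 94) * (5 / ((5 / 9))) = 369 / 94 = 3.93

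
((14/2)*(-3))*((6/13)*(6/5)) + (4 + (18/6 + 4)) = -41/65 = -0.63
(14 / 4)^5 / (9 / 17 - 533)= -285719 / 289664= -0.99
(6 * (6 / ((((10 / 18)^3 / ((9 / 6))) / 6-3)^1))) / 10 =-59049 / 48895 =-1.21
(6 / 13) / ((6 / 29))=29 / 13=2.23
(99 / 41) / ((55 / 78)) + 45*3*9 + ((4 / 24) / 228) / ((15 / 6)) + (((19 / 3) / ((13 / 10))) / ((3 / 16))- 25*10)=201407313 / 202540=994.41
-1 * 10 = -10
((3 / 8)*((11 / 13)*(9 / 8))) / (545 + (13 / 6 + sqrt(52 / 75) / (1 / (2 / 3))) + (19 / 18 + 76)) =187711425 / 328243750016 - 13365*sqrt(39) / 164121875008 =0.00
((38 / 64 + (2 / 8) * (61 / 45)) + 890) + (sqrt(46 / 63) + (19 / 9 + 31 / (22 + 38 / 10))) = sqrt(322) / 21 + 18457223 / 20640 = 895.10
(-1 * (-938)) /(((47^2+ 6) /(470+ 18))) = 457744 /2215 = 206.66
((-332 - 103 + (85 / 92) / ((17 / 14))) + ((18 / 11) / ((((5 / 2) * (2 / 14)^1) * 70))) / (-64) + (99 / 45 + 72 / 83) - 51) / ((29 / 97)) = -785711188077 / 487176800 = -1612.78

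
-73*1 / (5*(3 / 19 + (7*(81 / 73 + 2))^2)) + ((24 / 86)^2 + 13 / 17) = 6122676227691 / 7542267567190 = 0.81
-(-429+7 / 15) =6428 / 15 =428.53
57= 57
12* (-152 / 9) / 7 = -608 / 21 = -28.95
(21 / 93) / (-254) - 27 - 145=-1354335 / 7874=-172.00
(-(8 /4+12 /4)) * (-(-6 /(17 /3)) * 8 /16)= -45 /17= -2.65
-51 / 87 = -17 / 29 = -0.59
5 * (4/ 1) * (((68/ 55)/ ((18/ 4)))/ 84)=136/ 2079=0.07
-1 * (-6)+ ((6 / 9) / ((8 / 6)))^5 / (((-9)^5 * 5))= 56687039 / 9447840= 6.00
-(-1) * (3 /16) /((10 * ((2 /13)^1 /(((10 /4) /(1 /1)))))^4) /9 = 28561 /196608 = 0.15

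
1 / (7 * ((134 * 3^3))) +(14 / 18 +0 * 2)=19699 / 25326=0.78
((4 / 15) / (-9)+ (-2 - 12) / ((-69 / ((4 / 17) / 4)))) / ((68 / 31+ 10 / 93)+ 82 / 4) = -57908 / 74620395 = -0.00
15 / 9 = 5 / 3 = 1.67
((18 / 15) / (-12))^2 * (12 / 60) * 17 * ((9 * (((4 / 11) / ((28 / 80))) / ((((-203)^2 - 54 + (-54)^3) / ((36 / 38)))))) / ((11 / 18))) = -198288 / 46794018425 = -0.00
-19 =-19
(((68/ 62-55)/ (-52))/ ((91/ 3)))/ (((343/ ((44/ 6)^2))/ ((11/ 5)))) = 741367/ 62894195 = 0.01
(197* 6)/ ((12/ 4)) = 394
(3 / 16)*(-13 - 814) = -2481 / 16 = -155.06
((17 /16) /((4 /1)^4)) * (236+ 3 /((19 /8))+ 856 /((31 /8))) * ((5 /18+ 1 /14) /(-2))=-12615955 /37997568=-0.33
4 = 4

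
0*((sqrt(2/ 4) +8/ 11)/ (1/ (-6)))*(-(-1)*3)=0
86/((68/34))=43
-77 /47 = -1.64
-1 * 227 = -227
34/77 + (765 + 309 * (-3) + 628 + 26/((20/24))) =191592/385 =497.64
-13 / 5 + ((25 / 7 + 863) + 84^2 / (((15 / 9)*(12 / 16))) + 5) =227982 / 35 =6513.77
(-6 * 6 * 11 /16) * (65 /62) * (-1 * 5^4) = 4021875 /248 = 16217.24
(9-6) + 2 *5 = 13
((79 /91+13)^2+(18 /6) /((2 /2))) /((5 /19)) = 30732253 /41405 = 742.24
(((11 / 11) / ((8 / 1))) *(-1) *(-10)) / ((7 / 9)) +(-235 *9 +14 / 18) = -2112.62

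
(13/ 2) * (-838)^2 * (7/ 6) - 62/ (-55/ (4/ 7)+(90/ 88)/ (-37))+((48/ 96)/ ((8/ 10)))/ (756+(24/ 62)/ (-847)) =2209191951218872779/ 414844384960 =5325350.98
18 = 18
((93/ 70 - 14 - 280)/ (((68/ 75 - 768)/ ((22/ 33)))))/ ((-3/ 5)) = -170725/ 402724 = -0.42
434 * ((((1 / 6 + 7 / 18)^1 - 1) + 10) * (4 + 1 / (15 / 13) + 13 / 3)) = 1716904 / 45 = 38153.42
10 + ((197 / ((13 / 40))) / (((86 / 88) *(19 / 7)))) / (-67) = 4689030 / 711607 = 6.59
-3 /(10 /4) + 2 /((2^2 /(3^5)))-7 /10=598 /5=119.60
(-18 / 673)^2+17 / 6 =7701737 / 2717574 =2.83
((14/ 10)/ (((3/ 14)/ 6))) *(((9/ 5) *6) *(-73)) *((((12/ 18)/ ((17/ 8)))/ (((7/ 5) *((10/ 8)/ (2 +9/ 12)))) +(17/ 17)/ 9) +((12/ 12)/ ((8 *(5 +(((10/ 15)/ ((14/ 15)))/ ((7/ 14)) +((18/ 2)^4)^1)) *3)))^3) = -18670.14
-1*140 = -140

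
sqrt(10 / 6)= sqrt(15) / 3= 1.29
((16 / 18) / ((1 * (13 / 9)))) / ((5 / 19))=152 / 65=2.34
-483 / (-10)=483 / 10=48.30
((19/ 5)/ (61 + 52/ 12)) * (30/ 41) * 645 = 27.45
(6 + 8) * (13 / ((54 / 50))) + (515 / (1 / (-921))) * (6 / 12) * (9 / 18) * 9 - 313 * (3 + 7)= -115578385 / 108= -1070170.23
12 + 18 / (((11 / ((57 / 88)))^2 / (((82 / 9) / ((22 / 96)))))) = 2332239 / 161051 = 14.48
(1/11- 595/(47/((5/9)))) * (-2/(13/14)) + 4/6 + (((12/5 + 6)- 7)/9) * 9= 5147333/302445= 17.02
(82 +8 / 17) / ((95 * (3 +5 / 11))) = 7711 / 30685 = 0.25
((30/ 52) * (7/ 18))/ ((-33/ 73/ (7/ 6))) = -17885/ 30888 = -0.58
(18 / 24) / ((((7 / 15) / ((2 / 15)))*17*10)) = 3 / 2380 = 0.00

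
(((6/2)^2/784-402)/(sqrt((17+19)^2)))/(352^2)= -105053/1165688832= -0.00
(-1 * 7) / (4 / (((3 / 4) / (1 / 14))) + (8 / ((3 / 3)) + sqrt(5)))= -25872 / 28771 + 3087 * sqrt(5) / 28771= -0.66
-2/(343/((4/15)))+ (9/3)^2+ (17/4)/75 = 9.06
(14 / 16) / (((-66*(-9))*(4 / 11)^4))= 9317 / 110592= 0.08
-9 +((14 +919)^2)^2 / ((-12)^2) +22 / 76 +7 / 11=17596664385921 / 3344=5262160402.49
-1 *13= -13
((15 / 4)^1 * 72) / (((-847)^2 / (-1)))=-270 / 717409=-0.00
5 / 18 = 0.28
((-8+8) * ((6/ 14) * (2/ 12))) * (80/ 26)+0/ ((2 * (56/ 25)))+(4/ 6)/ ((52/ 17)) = 17/ 78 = 0.22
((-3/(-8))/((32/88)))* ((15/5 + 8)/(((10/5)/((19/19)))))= 363/64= 5.67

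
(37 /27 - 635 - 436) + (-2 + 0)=-28934 /27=-1071.63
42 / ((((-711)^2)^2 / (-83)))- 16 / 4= -340735309750 / 85183827147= -4.00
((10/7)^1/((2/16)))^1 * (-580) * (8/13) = -371200/91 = -4079.12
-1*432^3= -80621568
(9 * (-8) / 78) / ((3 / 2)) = -8 / 13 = -0.62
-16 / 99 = -0.16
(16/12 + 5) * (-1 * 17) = -323/3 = -107.67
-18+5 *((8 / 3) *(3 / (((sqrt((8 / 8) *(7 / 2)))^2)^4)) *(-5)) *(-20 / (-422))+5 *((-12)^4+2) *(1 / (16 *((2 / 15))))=393832293457 / 8105776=48586.62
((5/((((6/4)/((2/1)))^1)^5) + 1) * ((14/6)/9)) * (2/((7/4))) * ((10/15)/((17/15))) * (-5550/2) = -396862000/37179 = -10674.36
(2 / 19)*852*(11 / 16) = 2343 / 38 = 61.66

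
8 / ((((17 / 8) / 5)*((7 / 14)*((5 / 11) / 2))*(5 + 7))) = 704 / 51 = 13.80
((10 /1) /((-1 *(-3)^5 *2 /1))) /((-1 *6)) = -5 /1458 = -0.00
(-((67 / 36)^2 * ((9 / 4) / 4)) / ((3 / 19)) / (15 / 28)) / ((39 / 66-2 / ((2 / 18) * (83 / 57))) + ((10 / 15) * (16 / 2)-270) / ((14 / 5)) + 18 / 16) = 3815663467 / 17421798600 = 0.22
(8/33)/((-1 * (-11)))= 8/363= 0.02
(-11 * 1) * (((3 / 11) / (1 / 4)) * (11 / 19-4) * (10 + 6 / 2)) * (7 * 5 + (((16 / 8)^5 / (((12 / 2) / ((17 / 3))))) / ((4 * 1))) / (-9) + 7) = 11268920 / 513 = 21966.71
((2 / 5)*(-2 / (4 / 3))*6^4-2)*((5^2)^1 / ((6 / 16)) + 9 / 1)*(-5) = 884846 / 3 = 294948.67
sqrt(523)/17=1.35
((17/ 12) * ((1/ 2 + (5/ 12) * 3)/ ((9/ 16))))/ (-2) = -119/ 54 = -2.20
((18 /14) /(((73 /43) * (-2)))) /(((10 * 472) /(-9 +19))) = -0.00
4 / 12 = 1 / 3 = 0.33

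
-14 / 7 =-2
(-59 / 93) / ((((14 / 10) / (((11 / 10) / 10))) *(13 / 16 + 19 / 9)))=-7788 / 456785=-0.02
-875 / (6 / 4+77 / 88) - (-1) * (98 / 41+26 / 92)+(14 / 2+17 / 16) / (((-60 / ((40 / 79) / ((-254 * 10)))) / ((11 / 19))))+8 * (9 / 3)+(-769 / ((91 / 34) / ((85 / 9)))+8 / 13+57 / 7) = -71764398850713979 / 23555915641440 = -3046.56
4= 4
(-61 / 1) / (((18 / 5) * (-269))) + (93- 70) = 111671 / 4842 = 23.06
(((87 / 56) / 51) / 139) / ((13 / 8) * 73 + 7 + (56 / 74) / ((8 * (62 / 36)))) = 33263 / 19075726299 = 0.00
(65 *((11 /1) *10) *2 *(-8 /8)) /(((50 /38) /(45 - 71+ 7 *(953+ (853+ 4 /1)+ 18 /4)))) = -137757334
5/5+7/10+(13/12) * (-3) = -31/20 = -1.55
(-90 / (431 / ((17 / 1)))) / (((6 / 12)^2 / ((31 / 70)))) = -18972 / 3017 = -6.29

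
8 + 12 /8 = 9.50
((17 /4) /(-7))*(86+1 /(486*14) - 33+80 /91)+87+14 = 169124863 /2476656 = 68.29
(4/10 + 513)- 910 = -1983/5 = -396.60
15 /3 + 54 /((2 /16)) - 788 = -351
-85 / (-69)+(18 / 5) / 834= 59282 / 47955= 1.24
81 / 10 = 8.10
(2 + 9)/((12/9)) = 33/4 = 8.25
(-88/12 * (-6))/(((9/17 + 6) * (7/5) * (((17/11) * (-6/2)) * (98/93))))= -37510/38073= -0.99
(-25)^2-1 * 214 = 411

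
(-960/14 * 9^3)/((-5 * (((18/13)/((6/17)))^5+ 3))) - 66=-55.28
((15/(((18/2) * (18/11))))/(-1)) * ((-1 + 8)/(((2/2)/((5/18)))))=-1925/972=-1.98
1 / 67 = 0.01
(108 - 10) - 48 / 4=86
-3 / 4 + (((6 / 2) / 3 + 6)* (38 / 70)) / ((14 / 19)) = 617 / 140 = 4.41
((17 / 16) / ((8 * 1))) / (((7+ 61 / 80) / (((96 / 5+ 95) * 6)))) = 9707 / 828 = 11.72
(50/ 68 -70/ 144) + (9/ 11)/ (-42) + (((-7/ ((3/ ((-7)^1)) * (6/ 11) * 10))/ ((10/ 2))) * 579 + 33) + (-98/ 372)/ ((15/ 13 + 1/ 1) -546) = 2803262651243/ 7377262200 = 379.99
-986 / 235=-4.20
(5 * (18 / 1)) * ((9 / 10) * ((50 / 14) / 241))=2025 / 1687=1.20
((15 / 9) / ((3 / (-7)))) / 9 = -35 / 81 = -0.43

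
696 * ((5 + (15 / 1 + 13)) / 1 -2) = 21576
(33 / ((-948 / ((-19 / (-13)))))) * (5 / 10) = -209 / 8216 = -0.03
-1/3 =-0.33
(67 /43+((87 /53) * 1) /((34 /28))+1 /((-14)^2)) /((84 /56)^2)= 22135979 /17085663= 1.30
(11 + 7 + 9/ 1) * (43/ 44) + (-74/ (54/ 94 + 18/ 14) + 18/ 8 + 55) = 43.86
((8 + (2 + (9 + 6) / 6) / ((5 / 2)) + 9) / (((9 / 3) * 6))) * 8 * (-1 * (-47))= 17672 / 45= 392.71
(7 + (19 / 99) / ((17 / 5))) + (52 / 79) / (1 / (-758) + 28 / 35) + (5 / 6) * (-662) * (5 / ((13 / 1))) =-356296656217 / 1743996969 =-204.30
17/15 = 1.13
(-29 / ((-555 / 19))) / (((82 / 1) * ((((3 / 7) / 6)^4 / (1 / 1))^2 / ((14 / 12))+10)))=1423029597248 / 1175355298993065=0.00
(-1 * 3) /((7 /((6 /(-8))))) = 9 /28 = 0.32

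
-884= -884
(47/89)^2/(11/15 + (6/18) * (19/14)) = 0.24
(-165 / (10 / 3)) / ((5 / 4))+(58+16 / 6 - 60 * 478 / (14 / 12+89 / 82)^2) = -6484249436 / 1150935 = -5633.90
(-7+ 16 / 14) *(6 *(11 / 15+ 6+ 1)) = -9512 / 35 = -271.77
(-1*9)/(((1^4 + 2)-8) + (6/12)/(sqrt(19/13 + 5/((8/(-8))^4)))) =36*sqrt(273)/8387 + 15120/8387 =1.87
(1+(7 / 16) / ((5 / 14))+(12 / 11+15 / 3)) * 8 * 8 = 29272 / 55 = 532.22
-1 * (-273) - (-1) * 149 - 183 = 239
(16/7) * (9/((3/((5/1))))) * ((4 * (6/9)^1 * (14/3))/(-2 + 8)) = 640/9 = 71.11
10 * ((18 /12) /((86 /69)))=12.03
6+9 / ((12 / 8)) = 12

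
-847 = -847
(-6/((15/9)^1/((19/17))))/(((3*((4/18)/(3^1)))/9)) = -13851/85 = -162.95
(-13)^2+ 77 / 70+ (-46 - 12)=1121 / 10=112.10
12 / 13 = 0.92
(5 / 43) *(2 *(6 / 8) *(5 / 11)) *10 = 375 / 473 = 0.79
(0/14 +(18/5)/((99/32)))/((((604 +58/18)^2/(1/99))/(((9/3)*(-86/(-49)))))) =0.00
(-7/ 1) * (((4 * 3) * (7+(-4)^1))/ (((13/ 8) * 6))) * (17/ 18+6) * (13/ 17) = -7000/ 51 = -137.25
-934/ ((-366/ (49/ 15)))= 22883/ 2745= 8.34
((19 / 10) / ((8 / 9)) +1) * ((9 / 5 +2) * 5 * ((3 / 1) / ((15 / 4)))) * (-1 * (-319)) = 1521311 / 100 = 15213.11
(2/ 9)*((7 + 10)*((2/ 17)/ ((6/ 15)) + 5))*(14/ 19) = 280/ 19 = 14.74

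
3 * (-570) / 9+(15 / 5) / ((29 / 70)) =-5300 / 29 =-182.76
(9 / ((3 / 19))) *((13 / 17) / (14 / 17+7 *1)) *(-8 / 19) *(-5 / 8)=195 / 133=1.47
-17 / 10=-1.70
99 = 99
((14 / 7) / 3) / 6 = 1 / 9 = 0.11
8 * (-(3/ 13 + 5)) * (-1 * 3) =1632/ 13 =125.54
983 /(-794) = -983 /794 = -1.24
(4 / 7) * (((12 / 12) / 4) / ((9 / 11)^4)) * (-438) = -139.63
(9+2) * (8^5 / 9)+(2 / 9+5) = 40055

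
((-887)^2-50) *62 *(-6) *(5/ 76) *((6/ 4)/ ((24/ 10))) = -1829121675/ 152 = -12033695.23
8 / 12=2 / 3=0.67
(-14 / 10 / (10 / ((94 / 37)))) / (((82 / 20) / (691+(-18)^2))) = -133574 / 1517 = -88.05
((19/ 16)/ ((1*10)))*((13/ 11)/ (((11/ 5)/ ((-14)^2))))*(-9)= -108927/ 968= -112.53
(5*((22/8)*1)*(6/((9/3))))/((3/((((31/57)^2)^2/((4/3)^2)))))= 50793655/112597344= 0.45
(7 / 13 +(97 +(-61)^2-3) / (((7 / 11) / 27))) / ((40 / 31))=16307953 / 130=125445.79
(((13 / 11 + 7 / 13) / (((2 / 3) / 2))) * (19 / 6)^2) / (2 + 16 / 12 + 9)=44403 / 10582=4.20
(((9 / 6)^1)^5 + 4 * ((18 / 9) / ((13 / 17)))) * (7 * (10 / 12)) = 262885 / 2496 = 105.32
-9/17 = -0.53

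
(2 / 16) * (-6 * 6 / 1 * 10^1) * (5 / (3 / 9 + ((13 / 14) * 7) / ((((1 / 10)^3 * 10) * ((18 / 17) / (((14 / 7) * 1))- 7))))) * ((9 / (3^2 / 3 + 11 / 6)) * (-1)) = -200475 / 47908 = -4.18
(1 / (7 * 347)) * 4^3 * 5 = 320 / 2429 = 0.13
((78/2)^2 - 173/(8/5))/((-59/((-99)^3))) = 10967289597/472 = 23235783.04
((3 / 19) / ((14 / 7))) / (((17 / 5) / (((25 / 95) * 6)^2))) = 6750 / 116603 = 0.06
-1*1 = -1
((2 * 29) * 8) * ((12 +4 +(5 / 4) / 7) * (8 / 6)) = 70064 / 7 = 10009.14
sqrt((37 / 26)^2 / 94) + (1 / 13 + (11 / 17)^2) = 0.64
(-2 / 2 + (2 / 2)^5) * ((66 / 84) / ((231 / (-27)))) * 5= 0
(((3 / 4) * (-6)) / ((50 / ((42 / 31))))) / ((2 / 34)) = -3213 / 1550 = -2.07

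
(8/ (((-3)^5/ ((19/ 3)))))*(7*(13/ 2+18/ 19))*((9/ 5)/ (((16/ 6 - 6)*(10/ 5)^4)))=1981/ 5400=0.37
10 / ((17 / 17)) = 10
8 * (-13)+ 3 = -101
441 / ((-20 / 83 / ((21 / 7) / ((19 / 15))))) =-329427 / 76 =-4334.57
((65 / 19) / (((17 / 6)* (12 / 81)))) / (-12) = -1755 / 2584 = -0.68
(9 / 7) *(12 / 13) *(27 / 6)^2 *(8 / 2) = 8748 / 91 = 96.13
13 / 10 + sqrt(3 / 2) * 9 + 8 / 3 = 119 / 30 + 9 * sqrt(6) / 2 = 14.99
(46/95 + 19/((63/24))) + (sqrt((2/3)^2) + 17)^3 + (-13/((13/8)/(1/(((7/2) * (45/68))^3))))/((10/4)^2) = 81976395263377/14846540625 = 5521.58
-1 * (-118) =118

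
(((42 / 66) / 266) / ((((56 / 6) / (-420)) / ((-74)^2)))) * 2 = -246420 / 209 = -1179.04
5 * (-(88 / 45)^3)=-681472 / 18225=-37.39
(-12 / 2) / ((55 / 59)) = -354 / 55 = -6.44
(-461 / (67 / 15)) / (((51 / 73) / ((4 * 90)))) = -60575400 / 1139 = -53182.97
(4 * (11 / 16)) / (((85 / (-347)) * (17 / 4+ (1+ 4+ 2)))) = -3817 / 3825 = -1.00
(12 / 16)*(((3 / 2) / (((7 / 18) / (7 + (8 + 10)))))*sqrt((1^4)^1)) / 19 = 2025 / 532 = 3.81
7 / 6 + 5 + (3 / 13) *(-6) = 373 / 78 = 4.78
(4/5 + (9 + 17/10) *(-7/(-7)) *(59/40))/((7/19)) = 126027/2800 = 45.01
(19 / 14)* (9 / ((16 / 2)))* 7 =171 / 16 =10.69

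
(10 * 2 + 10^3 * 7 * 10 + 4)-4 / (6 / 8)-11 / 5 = 1050247 / 15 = 70016.47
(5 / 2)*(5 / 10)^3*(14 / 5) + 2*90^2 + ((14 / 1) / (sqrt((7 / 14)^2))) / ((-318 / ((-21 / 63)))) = 61822651 / 3816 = 16200.90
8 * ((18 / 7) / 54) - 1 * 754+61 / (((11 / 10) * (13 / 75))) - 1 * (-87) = -1041107 / 3003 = -346.69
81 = 81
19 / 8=2.38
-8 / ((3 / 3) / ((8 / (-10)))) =32 / 5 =6.40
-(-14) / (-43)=-14 / 43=-0.33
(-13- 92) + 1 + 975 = 871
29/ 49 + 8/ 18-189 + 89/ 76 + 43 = -143.79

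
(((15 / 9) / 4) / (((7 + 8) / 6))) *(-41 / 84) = -41 / 504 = -0.08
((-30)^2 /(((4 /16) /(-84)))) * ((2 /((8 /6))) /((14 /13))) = -421200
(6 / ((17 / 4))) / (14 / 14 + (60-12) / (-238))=168 / 95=1.77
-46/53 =-0.87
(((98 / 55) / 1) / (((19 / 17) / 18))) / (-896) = -1071 / 33440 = -0.03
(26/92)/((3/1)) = 13/138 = 0.09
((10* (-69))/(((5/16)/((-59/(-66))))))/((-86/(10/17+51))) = 1184.02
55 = 55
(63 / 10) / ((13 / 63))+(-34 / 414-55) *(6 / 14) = 6.92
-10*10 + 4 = -96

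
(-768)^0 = 1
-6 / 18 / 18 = -1 / 54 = -0.02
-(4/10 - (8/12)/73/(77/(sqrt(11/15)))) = -2/5 + 2 *sqrt(165)/252945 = -0.40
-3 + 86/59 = -91/59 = -1.54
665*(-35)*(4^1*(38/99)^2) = -134436400/9801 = -13716.60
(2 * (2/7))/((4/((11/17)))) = 11/119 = 0.09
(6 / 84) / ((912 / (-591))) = -197 / 4256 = -0.05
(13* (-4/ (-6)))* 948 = 8216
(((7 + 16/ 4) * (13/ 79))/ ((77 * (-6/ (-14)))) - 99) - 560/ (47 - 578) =-97.89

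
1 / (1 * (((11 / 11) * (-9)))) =-1 / 9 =-0.11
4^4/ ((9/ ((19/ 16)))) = 304/ 9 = 33.78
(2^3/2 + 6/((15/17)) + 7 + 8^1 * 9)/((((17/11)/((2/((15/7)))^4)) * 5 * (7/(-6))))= -54210464/7171875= -7.56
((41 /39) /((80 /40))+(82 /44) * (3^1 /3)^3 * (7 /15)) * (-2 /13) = -5986 /27885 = -0.21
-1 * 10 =-10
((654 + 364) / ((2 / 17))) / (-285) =-8653 / 285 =-30.36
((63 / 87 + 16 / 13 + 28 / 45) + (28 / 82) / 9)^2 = 367620304489 / 53756741025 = 6.84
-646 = -646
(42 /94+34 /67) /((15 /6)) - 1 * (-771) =2429081 /3149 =771.38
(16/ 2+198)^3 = 8741816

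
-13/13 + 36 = 35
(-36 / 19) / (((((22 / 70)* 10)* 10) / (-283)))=17829 / 1045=17.06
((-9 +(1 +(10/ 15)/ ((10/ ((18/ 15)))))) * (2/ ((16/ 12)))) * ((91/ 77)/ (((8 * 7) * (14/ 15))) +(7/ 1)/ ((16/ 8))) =-820233/ 19600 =-41.85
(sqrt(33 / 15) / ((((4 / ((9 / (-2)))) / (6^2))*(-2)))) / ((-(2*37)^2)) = -81*sqrt(55) / 109520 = -0.01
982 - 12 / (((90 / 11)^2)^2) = 5369070359 / 5467500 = 982.00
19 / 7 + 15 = 124 / 7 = 17.71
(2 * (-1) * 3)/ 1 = -6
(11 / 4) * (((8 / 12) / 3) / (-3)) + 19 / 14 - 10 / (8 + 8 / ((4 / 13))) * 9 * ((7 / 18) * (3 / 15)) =0.95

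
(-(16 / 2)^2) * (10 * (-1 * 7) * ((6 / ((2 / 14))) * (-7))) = -1317120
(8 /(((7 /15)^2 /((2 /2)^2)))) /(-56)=-225 /343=-0.66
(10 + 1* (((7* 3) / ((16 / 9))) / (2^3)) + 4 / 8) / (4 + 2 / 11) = 16863 / 5888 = 2.86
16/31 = 0.52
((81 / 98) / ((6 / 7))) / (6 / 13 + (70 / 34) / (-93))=554931 / 252868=2.19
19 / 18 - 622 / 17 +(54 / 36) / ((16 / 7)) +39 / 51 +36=9245 / 4896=1.89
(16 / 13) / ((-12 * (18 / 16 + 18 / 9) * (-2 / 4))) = 64 / 975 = 0.07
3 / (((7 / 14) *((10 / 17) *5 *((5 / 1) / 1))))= 51 / 125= 0.41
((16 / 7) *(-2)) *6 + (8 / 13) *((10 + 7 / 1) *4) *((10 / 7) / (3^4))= -196736 / 7371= -26.69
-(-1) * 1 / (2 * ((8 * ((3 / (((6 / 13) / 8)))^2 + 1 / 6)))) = 3 / 129800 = 0.00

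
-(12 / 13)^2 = -144 / 169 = -0.85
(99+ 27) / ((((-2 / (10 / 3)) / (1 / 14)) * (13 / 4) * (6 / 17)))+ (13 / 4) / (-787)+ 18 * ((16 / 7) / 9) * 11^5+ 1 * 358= 736578.06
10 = 10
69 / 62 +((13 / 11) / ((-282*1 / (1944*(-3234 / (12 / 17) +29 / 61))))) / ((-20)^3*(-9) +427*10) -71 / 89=1067761480319 / 1327259433082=0.80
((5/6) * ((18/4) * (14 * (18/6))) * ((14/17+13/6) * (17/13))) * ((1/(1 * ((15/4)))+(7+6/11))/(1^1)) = 4811.22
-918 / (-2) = 459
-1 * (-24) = 24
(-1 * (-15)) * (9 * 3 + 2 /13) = 5295 /13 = 407.31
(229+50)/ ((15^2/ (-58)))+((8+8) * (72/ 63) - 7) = -10611/ 175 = -60.63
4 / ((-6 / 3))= -2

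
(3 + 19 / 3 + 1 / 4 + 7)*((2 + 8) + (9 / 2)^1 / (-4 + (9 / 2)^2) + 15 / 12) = 191.15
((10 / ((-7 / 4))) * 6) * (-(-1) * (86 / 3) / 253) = -6880 / 1771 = -3.88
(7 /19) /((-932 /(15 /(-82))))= 0.00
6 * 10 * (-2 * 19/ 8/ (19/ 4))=-60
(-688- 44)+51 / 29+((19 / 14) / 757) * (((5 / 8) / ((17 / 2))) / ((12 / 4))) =-45784501829 / 62697768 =-730.24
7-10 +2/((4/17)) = 11/2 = 5.50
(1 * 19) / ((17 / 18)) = 20.12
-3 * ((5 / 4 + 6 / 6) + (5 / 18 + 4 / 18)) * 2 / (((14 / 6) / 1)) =-99 / 14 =-7.07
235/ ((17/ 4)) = 940/ 17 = 55.29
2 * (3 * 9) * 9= 486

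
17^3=4913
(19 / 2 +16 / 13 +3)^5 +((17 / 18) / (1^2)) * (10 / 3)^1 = 488064.41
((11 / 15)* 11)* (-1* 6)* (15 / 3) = -242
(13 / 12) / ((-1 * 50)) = -13 / 600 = -0.02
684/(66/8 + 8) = 2736/65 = 42.09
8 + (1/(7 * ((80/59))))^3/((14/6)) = 9835112137/1229312000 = 8.00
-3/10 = -0.30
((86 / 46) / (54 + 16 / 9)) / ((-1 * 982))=-387 / 11338172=-0.00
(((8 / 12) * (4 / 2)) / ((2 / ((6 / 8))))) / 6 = 1 / 12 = 0.08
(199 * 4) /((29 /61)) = 48556 /29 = 1674.34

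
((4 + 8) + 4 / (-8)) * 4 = 46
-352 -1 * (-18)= -334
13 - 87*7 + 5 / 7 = -4167 / 7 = -595.29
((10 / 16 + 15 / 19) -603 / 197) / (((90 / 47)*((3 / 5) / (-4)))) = 2317147 / 404244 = 5.73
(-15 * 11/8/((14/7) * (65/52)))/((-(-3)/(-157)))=431.75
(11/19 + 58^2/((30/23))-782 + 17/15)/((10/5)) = 85442/95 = 899.39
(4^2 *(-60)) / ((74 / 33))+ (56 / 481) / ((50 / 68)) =-5146096 / 12025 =-427.95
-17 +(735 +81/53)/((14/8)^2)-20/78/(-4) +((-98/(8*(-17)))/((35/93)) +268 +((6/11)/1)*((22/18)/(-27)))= 458801857421/929777940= 493.45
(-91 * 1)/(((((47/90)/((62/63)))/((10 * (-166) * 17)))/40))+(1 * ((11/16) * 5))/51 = 7424072450585/38352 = 193577191.56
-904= -904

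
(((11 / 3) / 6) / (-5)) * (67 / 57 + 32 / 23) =-7403 / 23598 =-0.31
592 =592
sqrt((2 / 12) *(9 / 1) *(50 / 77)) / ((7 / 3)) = 15 *sqrt(231) / 539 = 0.42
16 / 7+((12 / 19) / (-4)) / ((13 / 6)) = 3826 / 1729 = 2.21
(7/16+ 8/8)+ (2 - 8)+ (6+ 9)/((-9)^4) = -159571/34992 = -4.56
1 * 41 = 41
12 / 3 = 4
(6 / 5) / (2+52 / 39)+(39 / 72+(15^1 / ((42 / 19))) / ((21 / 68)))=672509 / 29400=22.87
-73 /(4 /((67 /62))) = -4891 /248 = -19.72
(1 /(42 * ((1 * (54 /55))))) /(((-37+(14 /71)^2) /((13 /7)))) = -3604315 /2958032196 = -0.00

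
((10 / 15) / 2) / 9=0.04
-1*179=-179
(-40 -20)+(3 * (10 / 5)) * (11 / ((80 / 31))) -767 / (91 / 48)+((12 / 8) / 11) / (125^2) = -4225340541 / 9625000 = -439.00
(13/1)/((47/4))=52/47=1.11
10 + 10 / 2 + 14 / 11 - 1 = 168 / 11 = 15.27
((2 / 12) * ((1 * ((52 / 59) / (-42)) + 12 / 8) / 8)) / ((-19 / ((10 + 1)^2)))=-443465 / 2259936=-0.20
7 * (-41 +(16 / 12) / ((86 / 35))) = -36533 / 129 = -283.20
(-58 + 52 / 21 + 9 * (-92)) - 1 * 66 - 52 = -1001.52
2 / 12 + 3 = 19 / 6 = 3.17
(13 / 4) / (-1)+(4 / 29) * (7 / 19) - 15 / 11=-110621 / 24244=-4.56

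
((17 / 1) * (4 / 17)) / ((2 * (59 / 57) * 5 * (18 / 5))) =19 / 177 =0.11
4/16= 1/4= 0.25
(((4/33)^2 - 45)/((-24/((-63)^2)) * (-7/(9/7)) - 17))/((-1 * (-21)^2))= -146967/24445267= -0.01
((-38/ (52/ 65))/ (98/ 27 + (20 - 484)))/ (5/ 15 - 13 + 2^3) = -1539/ 69608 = -0.02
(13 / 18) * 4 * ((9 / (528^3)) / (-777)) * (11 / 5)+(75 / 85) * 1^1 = 389907302179 / 441894942720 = 0.88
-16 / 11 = -1.45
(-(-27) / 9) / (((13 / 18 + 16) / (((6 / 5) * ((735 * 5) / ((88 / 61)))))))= 518805 / 946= 548.42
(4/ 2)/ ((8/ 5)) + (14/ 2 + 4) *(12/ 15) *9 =1609/ 20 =80.45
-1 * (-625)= 625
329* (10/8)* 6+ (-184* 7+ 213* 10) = 6619/2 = 3309.50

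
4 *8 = 32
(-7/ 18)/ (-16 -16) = 7/ 576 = 0.01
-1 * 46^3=-97336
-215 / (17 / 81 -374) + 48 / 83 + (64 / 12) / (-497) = 4281814975 / 3746869581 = 1.14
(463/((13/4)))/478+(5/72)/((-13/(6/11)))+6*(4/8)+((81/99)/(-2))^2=3905125/1127841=3.46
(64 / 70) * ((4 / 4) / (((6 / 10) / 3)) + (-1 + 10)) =64 / 5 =12.80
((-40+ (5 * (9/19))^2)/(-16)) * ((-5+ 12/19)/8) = -1.17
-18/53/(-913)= 18/48389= 0.00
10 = 10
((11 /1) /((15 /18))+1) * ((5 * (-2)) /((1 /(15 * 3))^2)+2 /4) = -2875429 /10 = -287542.90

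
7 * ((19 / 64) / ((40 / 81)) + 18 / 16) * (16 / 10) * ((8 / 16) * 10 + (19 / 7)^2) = 1338957 / 5600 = 239.10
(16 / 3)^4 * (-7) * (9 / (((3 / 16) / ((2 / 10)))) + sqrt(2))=-7340032 / 135 - 458752 * sqrt(2) / 81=-62380.15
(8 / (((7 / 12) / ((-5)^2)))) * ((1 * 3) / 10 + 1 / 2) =1920 / 7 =274.29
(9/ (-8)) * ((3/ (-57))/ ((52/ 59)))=531/ 7904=0.07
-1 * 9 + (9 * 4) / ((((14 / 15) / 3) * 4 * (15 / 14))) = 18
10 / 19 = 0.53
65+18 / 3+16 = 87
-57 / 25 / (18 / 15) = -19 / 10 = -1.90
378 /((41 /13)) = 4914 /41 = 119.85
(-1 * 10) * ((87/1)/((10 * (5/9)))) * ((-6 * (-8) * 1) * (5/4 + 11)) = -92080.80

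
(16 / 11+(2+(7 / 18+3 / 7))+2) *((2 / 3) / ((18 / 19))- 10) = -2181943 / 37422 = -58.31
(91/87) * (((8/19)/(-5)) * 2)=-1456/8265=-0.18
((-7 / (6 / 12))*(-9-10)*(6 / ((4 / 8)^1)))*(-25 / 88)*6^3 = -2154600 / 11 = -195872.73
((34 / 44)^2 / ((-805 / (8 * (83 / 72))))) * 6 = -23987 / 584430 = -0.04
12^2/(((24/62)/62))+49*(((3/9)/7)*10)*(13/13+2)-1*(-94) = 23228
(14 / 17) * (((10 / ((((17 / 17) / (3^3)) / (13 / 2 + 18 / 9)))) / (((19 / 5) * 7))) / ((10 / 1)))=135 / 19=7.11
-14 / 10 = -7 / 5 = -1.40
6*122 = 732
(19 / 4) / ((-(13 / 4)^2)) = -76 / 169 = -0.45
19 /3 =6.33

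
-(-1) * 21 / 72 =7 / 24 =0.29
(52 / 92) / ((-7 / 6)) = -78 / 161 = -0.48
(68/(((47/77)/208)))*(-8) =-8712704/47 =-185376.68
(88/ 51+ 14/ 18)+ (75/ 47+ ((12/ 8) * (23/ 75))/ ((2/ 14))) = 2631551/ 359550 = 7.32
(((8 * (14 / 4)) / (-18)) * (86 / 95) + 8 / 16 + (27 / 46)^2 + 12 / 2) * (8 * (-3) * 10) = -39341204 / 30153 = -1304.72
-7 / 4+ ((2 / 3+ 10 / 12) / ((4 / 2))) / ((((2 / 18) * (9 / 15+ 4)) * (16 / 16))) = -13 / 46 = -0.28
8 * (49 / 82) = 196 / 41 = 4.78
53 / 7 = 7.57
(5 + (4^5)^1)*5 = 5145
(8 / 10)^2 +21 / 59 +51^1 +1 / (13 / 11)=1013247 / 19175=52.84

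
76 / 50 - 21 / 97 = 3161 / 2425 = 1.30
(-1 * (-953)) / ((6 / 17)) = 16201 / 6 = 2700.17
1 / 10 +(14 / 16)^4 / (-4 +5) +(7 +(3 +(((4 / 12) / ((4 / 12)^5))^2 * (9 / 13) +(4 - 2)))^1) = 1212701089 / 266240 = 4554.92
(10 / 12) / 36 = 5 / 216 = 0.02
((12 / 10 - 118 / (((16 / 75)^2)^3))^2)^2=7599004820336171546180425954303628293250985307772867841 / 3094850098213450687247810560000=2455370883624642340794395.00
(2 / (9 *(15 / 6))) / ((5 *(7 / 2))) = 8 / 1575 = 0.01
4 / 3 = 1.33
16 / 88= 2 / 11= 0.18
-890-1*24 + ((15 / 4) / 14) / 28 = -1433137 / 1568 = -913.99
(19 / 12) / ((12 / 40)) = 95 / 18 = 5.28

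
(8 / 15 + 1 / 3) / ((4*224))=13 / 13440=0.00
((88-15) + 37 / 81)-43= 2467 / 81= 30.46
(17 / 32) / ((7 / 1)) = 0.08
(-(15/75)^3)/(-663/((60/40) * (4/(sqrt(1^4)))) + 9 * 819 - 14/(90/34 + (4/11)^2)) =-11434/10369870125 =-0.00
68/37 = 1.84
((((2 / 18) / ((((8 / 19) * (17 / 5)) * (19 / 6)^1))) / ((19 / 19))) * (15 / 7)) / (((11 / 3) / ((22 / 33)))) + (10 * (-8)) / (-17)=12345 / 2618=4.72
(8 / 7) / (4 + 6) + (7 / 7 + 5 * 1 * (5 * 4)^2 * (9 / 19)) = 630741 / 665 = 948.48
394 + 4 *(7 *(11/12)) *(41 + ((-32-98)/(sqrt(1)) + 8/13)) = -24369/13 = -1874.54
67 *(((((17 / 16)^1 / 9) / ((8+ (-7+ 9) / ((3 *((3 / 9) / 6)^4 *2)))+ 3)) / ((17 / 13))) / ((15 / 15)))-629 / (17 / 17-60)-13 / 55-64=-876286357669 / 16356201840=-53.58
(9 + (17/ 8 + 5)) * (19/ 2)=2451/ 16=153.19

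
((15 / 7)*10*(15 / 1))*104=234000 / 7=33428.57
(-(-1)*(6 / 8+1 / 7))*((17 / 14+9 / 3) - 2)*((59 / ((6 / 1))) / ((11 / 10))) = 228625 / 12936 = 17.67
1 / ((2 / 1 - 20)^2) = 1 / 324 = 0.00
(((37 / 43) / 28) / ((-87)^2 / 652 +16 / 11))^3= 291975251289821 / 22428132331605025842271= 0.00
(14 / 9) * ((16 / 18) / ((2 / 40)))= 2240 / 81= 27.65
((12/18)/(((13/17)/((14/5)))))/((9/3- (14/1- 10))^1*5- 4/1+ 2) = -68/195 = -0.35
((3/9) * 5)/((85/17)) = 1/3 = 0.33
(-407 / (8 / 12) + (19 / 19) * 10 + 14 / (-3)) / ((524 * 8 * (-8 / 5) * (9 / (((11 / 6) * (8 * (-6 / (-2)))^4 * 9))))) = 7189380 / 131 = 54880.76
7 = 7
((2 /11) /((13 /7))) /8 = 7 /572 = 0.01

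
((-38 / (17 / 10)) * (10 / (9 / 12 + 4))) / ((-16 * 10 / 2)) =10 / 17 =0.59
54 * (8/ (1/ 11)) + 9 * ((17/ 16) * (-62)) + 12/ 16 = 4159.88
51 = 51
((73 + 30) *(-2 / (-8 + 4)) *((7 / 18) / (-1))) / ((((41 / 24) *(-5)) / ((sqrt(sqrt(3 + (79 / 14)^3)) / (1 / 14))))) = 1442 *7017794^(1 / 4) / 615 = 120.68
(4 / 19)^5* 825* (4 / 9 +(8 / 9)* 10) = 7884800 / 2476099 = 3.18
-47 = -47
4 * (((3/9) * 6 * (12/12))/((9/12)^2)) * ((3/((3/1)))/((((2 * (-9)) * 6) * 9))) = -32/2187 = -0.01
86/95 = 0.91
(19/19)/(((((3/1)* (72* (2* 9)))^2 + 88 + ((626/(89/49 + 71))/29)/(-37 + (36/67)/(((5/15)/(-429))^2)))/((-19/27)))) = -8373170755160/179868516127936972479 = -0.00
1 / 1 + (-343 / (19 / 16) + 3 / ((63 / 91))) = -16160 / 57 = -283.51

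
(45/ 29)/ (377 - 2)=3/ 725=0.00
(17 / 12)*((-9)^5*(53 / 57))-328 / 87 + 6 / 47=-24173095973 / 310764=-77786.02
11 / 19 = 0.58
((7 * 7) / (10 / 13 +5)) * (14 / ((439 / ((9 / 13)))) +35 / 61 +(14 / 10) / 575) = 9780416562 / 1924740625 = 5.08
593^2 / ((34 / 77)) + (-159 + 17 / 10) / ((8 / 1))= 1083052179 / 1360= 796361.90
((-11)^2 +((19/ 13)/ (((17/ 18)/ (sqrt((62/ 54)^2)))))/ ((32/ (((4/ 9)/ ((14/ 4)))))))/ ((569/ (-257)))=-2597932559/ 47533122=-54.66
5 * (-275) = -1375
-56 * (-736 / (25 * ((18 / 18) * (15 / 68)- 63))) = -26.26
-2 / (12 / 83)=-83 / 6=-13.83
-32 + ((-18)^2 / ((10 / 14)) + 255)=3383 / 5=676.60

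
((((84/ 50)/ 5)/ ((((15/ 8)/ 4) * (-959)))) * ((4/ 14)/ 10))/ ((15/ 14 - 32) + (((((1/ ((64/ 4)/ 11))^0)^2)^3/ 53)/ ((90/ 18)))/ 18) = 30528/ 44212383125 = 0.00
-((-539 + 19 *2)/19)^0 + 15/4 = 11/4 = 2.75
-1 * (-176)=176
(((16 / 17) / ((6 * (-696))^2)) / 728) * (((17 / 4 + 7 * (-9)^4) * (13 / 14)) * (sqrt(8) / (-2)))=-183725 * sqrt(2) / 58106668032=-0.00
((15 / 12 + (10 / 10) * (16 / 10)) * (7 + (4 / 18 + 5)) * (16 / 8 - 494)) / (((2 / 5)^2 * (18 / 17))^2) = -1547775625 / 2592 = -597135.66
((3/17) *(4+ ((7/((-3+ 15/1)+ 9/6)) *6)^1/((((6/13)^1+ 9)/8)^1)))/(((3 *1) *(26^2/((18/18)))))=1835/3180411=0.00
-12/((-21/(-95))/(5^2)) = -9500/7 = -1357.14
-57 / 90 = -19 / 30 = -0.63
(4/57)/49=4/2793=0.00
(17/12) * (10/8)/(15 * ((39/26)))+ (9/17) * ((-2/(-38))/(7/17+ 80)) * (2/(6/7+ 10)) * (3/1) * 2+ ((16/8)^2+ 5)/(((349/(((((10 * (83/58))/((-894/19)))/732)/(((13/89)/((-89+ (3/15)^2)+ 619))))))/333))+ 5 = -1253678425635679999/159339100522105530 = -7.87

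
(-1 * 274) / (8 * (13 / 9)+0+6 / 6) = -2466 / 113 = -21.82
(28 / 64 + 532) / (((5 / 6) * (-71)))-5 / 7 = -9.71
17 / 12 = 1.42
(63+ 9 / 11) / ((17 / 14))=9828 / 187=52.56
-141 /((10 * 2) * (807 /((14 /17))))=-329 /45730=-0.01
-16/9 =-1.78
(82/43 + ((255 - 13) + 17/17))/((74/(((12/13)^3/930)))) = 1516464/541791185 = 0.00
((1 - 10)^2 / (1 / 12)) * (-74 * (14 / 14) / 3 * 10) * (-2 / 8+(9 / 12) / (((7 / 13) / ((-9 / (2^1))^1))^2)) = -12499019.08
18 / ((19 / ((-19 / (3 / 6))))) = -36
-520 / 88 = -65 / 11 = -5.91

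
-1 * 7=-7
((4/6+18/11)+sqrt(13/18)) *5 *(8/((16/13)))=65 *sqrt(26)/12+2470/33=102.47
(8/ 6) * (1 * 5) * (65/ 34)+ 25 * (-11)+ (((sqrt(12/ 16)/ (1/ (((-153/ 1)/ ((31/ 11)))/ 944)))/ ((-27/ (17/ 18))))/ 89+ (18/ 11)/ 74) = -262.23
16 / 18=8 / 9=0.89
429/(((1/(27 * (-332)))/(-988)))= 3799409328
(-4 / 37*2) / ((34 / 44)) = -176 / 629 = -0.28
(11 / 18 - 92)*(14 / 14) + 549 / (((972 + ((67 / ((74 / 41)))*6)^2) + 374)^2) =-8004577989553432123 / 87588087626340450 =-91.39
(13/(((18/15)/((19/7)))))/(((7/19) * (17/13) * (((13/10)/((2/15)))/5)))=234650/7497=31.30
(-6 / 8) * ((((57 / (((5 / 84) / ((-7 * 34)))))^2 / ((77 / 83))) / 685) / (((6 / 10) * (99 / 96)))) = -41059247169024 / 414425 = -99075217.88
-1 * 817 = -817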